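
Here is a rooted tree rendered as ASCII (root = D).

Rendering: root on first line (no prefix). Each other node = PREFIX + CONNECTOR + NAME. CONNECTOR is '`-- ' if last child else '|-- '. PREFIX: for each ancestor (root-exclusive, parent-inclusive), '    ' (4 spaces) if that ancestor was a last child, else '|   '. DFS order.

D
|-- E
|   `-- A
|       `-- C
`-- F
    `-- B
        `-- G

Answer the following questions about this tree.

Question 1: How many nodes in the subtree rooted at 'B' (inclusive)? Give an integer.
Answer: 2

Derivation:
Subtree rooted at B contains: B, G
Count = 2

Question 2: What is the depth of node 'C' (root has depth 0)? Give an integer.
Path from root to C: D -> E -> A -> C
Depth = number of edges = 3

Answer: 3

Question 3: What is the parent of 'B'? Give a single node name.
Scan adjacency: B appears as child of F

Answer: F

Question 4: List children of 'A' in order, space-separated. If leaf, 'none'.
Answer: C

Derivation:
Node A's children (from adjacency): C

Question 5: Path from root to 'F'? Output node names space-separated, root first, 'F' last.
Walk down from root: D -> F

Answer: D F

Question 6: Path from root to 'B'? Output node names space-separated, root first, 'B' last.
Answer: D F B

Derivation:
Walk down from root: D -> F -> B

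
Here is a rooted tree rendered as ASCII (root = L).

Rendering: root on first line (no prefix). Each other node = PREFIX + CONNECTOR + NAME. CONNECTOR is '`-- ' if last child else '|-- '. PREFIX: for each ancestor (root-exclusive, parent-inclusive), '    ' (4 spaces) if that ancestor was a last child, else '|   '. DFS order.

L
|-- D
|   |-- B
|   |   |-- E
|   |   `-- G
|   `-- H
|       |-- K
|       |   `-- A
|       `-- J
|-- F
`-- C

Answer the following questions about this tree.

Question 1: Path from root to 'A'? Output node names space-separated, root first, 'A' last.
Walk down from root: L -> D -> H -> K -> A

Answer: L D H K A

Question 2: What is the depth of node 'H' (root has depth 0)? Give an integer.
Answer: 2

Derivation:
Path from root to H: L -> D -> H
Depth = number of edges = 2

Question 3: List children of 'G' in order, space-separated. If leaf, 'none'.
Node G's children (from adjacency): (leaf)

Answer: none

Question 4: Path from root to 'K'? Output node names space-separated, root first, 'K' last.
Answer: L D H K

Derivation:
Walk down from root: L -> D -> H -> K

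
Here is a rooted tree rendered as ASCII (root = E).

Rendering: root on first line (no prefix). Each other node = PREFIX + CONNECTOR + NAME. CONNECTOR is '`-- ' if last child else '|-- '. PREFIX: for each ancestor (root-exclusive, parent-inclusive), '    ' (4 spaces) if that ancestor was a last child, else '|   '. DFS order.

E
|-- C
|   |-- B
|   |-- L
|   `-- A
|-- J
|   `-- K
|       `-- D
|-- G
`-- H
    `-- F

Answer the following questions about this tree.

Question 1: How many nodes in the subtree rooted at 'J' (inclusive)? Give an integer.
Answer: 3

Derivation:
Subtree rooted at J contains: D, J, K
Count = 3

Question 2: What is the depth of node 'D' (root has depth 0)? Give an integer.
Path from root to D: E -> J -> K -> D
Depth = number of edges = 3

Answer: 3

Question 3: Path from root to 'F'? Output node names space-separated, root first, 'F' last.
Answer: E H F

Derivation:
Walk down from root: E -> H -> F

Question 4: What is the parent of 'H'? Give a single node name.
Answer: E

Derivation:
Scan adjacency: H appears as child of E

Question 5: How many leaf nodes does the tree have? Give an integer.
Leaves (nodes with no children): A, B, D, F, G, L

Answer: 6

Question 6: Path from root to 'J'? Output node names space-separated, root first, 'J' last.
Answer: E J

Derivation:
Walk down from root: E -> J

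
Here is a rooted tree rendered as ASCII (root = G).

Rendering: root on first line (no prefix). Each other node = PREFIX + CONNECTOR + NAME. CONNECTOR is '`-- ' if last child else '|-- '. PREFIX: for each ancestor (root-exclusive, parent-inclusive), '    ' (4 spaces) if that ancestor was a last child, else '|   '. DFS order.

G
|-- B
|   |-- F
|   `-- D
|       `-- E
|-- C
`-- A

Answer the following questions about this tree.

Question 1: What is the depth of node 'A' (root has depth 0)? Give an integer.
Path from root to A: G -> A
Depth = number of edges = 1

Answer: 1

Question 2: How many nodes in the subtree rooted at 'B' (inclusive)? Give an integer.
Answer: 4

Derivation:
Subtree rooted at B contains: B, D, E, F
Count = 4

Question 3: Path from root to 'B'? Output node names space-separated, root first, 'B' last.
Walk down from root: G -> B

Answer: G B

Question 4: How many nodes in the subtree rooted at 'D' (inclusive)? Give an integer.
Subtree rooted at D contains: D, E
Count = 2

Answer: 2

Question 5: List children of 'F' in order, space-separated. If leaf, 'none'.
Node F's children (from adjacency): (leaf)

Answer: none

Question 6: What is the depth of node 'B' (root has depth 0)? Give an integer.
Path from root to B: G -> B
Depth = number of edges = 1

Answer: 1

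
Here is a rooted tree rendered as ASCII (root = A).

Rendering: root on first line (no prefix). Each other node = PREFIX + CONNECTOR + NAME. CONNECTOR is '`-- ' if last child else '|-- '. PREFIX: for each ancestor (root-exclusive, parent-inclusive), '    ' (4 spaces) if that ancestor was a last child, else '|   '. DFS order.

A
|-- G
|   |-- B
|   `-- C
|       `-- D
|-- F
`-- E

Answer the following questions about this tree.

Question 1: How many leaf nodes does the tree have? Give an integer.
Leaves (nodes with no children): B, D, E, F

Answer: 4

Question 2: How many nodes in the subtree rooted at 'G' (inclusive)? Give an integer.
Subtree rooted at G contains: B, C, D, G
Count = 4

Answer: 4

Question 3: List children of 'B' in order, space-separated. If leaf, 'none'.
Answer: none

Derivation:
Node B's children (from adjacency): (leaf)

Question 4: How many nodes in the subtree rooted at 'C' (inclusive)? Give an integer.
Subtree rooted at C contains: C, D
Count = 2

Answer: 2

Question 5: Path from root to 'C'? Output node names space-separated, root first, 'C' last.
Answer: A G C

Derivation:
Walk down from root: A -> G -> C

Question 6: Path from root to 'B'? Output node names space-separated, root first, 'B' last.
Walk down from root: A -> G -> B

Answer: A G B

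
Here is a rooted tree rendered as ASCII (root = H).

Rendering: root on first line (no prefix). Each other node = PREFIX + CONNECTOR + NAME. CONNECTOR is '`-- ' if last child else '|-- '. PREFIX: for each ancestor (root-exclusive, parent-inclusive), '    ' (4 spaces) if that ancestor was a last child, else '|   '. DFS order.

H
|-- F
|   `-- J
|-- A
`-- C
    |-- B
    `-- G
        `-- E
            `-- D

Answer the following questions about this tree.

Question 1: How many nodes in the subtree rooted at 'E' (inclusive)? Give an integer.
Answer: 2

Derivation:
Subtree rooted at E contains: D, E
Count = 2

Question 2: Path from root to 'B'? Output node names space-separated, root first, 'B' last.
Walk down from root: H -> C -> B

Answer: H C B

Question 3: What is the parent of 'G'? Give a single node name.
Answer: C

Derivation:
Scan adjacency: G appears as child of C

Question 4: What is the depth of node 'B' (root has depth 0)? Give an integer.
Path from root to B: H -> C -> B
Depth = number of edges = 2

Answer: 2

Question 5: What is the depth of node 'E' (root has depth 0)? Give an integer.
Path from root to E: H -> C -> G -> E
Depth = number of edges = 3

Answer: 3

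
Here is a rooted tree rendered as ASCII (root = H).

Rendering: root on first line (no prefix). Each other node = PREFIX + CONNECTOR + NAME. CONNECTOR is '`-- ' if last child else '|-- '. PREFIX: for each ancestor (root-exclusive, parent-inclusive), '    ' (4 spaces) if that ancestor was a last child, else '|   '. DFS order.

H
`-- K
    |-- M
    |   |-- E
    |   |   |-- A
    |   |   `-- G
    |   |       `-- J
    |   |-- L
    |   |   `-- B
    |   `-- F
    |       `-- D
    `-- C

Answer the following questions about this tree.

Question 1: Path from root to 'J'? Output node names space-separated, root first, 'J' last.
Walk down from root: H -> K -> M -> E -> G -> J

Answer: H K M E G J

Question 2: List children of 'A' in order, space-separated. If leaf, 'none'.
Node A's children (from adjacency): (leaf)

Answer: none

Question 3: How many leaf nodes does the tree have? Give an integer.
Leaves (nodes with no children): A, B, C, D, J

Answer: 5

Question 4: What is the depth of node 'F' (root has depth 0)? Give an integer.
Answer: 3

Derivation:
Path from root to F: H -> K -> M -> F
Depth = number of edges = 3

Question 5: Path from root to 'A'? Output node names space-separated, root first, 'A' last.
Walk down from root: H -> K -> M -> E -> A

Answer: H K M E A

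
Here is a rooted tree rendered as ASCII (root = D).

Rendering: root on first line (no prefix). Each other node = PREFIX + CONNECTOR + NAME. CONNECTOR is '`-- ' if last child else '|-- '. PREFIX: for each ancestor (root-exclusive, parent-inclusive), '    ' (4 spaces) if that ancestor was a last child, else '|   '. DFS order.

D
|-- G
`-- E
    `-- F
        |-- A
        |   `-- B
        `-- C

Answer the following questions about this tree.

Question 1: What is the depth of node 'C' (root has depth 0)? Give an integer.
Path from root to C: D -> E -> F -> C
Depth = number of edges = 3

Answer: 3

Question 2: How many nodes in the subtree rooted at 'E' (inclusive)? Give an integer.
Subtree rooted at E contains: A, B, C, E, F
Count = 5

Answer: 5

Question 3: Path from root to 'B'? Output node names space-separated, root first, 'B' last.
Walk down from root: D -> E -> F -> A -> B

Answer: D E F A B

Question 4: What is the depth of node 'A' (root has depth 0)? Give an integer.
Answer: 3

Derivation:
Path from root to A: D -> E -> F -> A
Depth = number of edges = 3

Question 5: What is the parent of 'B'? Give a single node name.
Answer: A

Derivation:
Scan adjacency: B appears as child of A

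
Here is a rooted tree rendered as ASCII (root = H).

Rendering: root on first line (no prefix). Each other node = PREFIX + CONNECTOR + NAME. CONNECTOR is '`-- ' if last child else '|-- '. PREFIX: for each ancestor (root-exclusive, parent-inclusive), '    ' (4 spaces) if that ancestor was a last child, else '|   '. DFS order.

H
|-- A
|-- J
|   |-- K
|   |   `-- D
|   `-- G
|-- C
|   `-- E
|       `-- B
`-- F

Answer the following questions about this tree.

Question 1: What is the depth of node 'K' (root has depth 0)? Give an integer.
Path from root to K: H -> J -> K
Depth = number of edges = 2

Answer: 2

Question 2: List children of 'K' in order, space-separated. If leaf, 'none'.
Answer: D

Derivation:
Node K's children (from adjacency): D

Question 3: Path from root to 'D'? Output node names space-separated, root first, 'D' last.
Answer: H J K D

Derivation:
Walk down from root: H -> J -> K -> D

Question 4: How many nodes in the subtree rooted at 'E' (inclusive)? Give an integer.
Subtree rooted at E contains: B, E
Count = 2

Answer: 2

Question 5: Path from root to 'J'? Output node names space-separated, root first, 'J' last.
Answer: H J

Derivation:
Walk down from root: H -> J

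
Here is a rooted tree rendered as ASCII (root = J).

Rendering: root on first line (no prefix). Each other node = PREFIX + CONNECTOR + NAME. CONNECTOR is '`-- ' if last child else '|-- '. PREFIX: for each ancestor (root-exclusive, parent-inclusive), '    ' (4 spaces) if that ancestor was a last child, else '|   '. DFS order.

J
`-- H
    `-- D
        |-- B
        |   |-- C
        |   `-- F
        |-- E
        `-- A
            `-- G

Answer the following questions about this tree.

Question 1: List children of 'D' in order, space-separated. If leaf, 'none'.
Node D's children (from adjacency): B, E, A

Answer: B E A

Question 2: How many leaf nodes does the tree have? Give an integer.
Leaves (nodes with no children): C, E, F, G

Answer: 4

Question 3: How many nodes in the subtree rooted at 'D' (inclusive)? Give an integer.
Subtree rooted at D contains: A, B, C, D, E, F, G
Count = 7

Answer: 7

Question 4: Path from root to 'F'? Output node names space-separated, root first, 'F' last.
Answer: J H D B F

Derivation:
Walk down from root: J -> H -> D -> B -> F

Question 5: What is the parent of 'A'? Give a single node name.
Answer: D

Derivation:
Scan adjacency: A appears as child of D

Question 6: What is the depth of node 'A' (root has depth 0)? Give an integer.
Path from root to A: J -> H -> D -> A
Depth = number of edges = 3

Answer: 3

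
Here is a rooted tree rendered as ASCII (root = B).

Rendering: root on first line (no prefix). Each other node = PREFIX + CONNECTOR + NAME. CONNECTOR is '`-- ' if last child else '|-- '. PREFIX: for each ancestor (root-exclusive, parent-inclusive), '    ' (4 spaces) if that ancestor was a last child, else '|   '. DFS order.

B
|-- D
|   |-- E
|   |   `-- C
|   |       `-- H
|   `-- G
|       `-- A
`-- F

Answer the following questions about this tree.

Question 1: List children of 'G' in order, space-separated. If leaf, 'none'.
Answer: A

Derivation:
Node G's children (from adjacency): A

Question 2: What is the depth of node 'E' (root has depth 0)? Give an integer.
Answer: 2

Derivation:
Path from root to E: B -> D -> E
Depth = number of edges = 2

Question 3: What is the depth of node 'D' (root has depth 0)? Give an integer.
Path from root to D: B -> D
Depth = number of edges = 1

Answer: 1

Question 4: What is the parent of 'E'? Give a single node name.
Scan adjacency: E appears as child of D

Answer: D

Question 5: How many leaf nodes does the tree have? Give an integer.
Leaves (nodes with no children): A, F, H

Answer: 3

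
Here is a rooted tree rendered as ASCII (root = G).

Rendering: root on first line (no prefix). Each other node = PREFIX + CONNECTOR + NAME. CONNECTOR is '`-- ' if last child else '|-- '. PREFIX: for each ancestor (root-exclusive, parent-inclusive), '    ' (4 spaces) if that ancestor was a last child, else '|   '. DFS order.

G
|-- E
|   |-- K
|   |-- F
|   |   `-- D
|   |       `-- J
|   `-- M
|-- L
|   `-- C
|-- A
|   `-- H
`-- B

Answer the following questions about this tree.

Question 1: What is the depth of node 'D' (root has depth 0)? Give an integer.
Path from root to D: G -> E -> F -> D
Depth = number of edges = 3

Answer: 3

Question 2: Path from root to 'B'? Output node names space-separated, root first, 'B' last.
Answer: G B

Derivation:
Walk down from root: G -> B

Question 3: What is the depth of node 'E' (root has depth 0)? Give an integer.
Answer: 1

Derivation:
Path from root to E: G -> E
Depth = number of edges = 1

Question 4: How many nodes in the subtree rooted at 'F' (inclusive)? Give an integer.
Answer: 3

Derivation:
Subtree rooted at F contains: D, F, J
Count = 3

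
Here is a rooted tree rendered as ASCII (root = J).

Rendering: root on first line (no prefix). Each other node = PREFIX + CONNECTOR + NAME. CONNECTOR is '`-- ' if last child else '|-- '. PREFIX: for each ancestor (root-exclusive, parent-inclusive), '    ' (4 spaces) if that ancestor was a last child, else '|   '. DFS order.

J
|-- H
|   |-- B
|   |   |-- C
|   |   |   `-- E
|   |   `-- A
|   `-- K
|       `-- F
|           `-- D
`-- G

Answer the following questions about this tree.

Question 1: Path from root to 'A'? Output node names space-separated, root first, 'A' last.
Walk down from root: J -> H -> B -> A

Answer: J H B A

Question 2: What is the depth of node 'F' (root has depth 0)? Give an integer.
Answer: 3

Derivation:
Path from root to F: J -> H -> K -> F
Depth = number of edges = 3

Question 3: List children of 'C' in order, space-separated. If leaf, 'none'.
Answer: E

Derivation:
Node C's children (from adjacency): E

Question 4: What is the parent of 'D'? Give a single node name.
Answer: F

Derivation:
Scan adjacency: D appears as child of F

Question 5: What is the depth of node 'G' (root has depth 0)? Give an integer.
Path from root to G: J -> G
Depth = number of edges = 1

Answer: 1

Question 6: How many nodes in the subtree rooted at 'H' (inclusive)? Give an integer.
Subtree rooted at H contains: A, B, C, D, E, F, H, K
Count = 8

Answer: 8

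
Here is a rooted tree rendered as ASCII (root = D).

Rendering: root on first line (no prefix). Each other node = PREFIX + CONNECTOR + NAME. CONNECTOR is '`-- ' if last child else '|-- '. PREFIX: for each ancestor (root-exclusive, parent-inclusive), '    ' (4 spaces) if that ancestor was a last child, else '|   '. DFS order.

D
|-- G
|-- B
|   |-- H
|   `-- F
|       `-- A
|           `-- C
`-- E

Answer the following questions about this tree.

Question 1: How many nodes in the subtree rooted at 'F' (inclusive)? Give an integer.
Answer: 3

Derivation:
Subtree rooted at F contains: A, C, F
Count = 3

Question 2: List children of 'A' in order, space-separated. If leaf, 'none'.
Node A's children (from adjacency): C

Answer: C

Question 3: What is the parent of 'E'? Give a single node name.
Scan adjacency: E appears as child of D

Answer: D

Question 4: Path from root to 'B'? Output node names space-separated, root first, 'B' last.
Answer: D B

Derivation:
Walk down from root: D -> B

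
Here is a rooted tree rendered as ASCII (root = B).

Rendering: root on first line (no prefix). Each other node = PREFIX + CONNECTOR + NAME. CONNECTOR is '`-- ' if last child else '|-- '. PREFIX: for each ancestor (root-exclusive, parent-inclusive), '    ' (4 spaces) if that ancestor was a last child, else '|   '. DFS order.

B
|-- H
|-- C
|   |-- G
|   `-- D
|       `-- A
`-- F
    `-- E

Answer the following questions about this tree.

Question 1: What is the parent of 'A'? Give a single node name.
Scan adjacency: A appears as child of D

Answer: D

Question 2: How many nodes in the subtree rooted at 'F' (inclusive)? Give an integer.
Subtree rooted at F contains: E, F
Count = 2

Answer: 2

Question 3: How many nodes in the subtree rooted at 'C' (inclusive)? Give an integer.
Answer: 4

Derivation:
Subtree rooted at C contains: A, C, D, G
Count = 4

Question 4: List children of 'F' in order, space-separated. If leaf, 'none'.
Answer: E

Derivation:
Node F's children (from adjacency): E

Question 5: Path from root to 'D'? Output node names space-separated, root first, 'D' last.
Walk down from root: B -> C -> D

Answer: B C D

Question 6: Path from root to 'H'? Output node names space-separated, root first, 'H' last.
Walk down from root: B -> H

Answer: B H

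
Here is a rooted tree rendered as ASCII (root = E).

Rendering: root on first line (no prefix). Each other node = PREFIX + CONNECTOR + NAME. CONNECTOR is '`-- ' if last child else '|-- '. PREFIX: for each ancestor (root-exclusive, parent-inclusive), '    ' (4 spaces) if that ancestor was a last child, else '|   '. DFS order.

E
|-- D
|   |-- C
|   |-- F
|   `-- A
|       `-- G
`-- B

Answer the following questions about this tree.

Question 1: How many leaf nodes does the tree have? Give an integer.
Answer: 4

Derivation:
Leaves (nodes with no children): B, C, F, G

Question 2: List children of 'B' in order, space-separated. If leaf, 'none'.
Answer: none

Derivation:
Node B's children (from adjacency): (leaf)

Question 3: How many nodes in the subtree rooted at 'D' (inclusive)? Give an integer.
Answer: 5

Derivation:
Subtree rooted at D contains: A, C, D, F, G
Count = 5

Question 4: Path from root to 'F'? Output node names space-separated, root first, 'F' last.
Walk down from root: E -> D -> F

Answer: E D F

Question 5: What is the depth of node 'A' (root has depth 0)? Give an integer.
Path from root to A: E -> D -> A
Depth = number of edges = 2

Answer: 2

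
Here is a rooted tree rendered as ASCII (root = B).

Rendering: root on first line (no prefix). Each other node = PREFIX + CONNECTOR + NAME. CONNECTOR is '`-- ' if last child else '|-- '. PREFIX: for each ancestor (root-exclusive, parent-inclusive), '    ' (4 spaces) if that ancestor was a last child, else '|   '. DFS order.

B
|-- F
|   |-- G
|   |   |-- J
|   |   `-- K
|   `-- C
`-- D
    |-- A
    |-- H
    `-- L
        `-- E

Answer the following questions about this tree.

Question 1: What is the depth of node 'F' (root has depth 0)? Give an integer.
Path from root to F: B -> F
Depth = number of edges = 1

Answer: 1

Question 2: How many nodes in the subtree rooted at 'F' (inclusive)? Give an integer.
Answer: 5

Derivation:
Subtree rooted at F contains: C, F, G, J, K
Count = 5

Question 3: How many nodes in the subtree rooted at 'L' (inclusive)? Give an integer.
Subtree rooted at L contains: E, L
Count = 2

Answer: 2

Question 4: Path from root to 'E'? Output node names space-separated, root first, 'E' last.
Walk down from root: B -> D -> L -> E

Answer: B D L E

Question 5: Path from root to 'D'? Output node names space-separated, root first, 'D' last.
Answer: B D

Derivation:
Walk down from root: B -> D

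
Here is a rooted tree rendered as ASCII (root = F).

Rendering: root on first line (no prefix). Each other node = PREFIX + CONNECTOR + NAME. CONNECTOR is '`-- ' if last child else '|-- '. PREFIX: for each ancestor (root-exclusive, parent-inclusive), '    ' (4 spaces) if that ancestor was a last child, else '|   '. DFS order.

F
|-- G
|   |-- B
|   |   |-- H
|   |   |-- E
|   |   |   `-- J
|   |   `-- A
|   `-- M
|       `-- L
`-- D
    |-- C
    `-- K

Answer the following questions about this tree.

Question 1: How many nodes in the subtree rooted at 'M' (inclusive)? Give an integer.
Answer: 2

Derivation:
Subtree rooted at M contains: L, M
Count = 2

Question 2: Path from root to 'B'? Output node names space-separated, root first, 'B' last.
Walk down from root: F -> G -> B

Answer: F G B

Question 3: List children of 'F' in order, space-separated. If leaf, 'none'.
Answer: G D

Derivation:
Node F's children (from adjacency): G, D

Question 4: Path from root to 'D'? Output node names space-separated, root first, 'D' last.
Walk down from root: F -> D

Answer: F D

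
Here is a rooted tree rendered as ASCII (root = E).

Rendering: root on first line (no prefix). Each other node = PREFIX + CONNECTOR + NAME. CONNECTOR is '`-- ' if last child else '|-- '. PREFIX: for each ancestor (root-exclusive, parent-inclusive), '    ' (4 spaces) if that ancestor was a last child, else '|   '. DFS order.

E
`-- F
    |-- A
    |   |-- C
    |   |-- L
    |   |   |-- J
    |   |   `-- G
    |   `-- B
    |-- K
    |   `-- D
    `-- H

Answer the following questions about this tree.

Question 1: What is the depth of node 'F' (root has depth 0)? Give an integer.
Answer: 1

Derivation:
Path from root to F: E -> F
Depth = number of edges = 1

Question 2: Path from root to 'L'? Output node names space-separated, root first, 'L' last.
Answer: E F A L

Derivation:
Walk down from root: E -> F -> A -> L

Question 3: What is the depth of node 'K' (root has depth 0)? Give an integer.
Answer: 2

Derivation:
Path from root to K: E -> F -> K
Depth = number of edges = 2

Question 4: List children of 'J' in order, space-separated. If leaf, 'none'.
Node J's children (from adjacency): (leaf)

Answer: none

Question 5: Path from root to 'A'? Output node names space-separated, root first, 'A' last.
Walk down from root: E -> F -> A

Answer: E F A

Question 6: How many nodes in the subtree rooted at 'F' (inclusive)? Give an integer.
Answer: 10

Derivation:
Subtree rooted at F contains: A, B, C, D, F, G, H, J, K, L
Count = 10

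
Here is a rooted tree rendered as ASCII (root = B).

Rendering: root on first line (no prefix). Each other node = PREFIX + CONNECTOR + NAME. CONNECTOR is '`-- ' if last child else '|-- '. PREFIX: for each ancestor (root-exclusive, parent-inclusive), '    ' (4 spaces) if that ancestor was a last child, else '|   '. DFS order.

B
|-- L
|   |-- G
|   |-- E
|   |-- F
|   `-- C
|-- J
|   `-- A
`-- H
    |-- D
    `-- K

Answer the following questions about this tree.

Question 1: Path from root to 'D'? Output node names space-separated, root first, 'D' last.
Walk down from root: B -> H -> D

Answer: B H D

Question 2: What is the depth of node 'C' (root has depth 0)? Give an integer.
Answer: 2

Derivation:
Path from root to C: B -> L -> C
Depth = number of edges = 2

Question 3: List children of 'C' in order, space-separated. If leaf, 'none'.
Answer: none

Derivation:
Node C's children (from adjacency): (leaf)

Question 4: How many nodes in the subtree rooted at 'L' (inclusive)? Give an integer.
Subtree rooted at L contains: C, E, F, G, L
Count = 5

Answer: 5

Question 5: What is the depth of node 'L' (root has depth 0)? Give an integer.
Answer: 1

Derivation:
Path from root to L: B -> L
Depth = number of edges = 1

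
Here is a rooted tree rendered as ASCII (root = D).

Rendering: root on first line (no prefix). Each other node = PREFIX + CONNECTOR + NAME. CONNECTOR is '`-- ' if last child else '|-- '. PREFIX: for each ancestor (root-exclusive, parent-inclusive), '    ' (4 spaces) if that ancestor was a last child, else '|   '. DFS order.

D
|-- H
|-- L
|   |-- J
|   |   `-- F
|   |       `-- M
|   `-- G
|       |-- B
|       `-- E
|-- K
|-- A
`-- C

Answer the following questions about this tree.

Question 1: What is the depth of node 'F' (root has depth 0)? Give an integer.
Answer: 3

Derivation:
Path from root to F: D -> L -> J -> F
Depth = number of edges = 3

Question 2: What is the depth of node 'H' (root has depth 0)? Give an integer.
Answer: 1

Derivation:
Path from root to H: D -> H
Depth = number of edges = 1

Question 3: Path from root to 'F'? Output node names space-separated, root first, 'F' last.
Answer: D L J F

Derivation:
Walk down from root: D -> L -> J -> F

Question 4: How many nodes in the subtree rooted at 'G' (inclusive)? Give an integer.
Answer: 3

Derivation:
Subtree rooted at G contains: B, E, G
Count = 3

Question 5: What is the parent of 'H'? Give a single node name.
Scan adjacency: H appears as child of D

Answer: D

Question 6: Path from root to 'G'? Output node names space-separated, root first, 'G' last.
Walk down from root: D -> L -> G

Answer: D L G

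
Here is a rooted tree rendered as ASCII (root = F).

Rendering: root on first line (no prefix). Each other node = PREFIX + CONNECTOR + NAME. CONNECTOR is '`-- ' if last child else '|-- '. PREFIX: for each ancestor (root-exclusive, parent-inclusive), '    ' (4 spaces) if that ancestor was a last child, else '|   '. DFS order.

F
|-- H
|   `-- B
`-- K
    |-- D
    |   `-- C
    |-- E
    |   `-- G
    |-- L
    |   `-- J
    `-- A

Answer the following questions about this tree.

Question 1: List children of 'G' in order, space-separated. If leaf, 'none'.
Answer: none

Derivation:
Node G's children (from adjacency): (leaf)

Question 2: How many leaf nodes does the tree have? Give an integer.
Leaves (nodes with no children): A, B, C, G, J

Answer: 5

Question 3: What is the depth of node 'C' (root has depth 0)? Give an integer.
Path from root to C: F -> K -> D -> C
Depth = number of edges = 3

Answer: 3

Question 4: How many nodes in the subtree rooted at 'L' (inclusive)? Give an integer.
Answer: 2

Derivation:
Subtree rooted at L contains: J, L
Count = 2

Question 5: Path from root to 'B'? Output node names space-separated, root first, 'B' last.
Walk down from root: F -> H -> B

Answer: F H B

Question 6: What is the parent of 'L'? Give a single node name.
Scan adjacency: L appears as child of K

Answer: K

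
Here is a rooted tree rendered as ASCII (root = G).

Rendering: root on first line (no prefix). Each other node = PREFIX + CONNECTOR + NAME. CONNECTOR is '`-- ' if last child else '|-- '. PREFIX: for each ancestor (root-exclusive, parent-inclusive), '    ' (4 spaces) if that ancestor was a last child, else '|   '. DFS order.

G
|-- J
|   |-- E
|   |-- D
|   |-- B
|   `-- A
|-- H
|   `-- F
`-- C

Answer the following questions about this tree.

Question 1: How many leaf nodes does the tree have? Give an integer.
Answer: 6

Derivation:
Leaves (nodes with no children): A, B, C, D, E, F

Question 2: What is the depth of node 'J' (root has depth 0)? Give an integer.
Path from root to J: G -> J
Depth = number of edges = 1

Answer: 1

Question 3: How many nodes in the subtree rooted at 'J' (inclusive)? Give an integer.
Subtree rooted at J contains: A, B, D, E, J
Count = 5

Answer: 5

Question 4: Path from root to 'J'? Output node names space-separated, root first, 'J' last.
Answer: G J

Derivation:
Walk down from root: G -> J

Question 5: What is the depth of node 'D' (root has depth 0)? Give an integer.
Path from root to D: G -> J -> D
Depth = number of edges = 2

Answer: 2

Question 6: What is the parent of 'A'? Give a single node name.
Scan adjacency: A appears as child of J

Answer: J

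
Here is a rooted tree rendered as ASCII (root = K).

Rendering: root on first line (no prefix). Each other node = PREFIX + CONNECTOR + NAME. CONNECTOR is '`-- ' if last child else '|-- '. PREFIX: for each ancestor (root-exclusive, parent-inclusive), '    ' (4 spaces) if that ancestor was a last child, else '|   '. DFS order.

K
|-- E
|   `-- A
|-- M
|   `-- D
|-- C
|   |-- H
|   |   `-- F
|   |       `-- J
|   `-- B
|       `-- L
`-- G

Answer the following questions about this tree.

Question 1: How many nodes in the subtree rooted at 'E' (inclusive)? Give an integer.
Answer: 2

Derivation:
Subtree rooted at E contains: A, E
Count = 2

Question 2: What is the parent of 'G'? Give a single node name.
Answer: K

Derivation:
Scan adjacency: G appears as child of K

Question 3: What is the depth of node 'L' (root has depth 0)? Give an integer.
Answer: 3

Derivation:
Path from root to L: K -> C -> B -> L
Depth = number of edges = 3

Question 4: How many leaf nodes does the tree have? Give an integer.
Leaves (nodes with no children): A, D, G, J, L

Answer: 5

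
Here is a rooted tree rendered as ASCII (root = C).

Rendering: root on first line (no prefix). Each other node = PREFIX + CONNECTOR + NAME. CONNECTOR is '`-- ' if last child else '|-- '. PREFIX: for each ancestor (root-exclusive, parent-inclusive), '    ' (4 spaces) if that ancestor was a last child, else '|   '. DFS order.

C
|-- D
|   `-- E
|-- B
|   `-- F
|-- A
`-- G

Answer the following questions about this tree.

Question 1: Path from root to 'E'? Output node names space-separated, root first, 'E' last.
Walk down from root: C -> D -> E

Answer: C D E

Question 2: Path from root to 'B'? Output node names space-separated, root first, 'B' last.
Walk down from root: C -> B

Answer: C B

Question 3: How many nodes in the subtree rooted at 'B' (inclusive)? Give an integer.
Answer: 2

Derivation:
Subtree rooted at B contains: B, F
Count = 2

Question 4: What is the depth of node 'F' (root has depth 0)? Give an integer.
Path from root to F: C -> B -> F
Depth = number of edges = 2

Answer: 2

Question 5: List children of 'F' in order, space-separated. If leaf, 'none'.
Node F's children (from adjacency): (leaf)

Answer: none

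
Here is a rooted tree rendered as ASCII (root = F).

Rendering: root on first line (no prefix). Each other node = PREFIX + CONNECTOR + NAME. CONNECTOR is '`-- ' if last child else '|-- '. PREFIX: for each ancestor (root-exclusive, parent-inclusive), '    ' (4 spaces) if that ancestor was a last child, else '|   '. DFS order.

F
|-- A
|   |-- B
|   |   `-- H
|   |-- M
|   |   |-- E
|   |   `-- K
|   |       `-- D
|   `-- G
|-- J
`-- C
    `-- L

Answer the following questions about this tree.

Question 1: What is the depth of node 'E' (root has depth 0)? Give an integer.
Answer: 3

Derivation:
Path from root to E: F -> A -> M -> E
Depth = number of edges = 3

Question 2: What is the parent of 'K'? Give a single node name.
Answer: M

Derivation:
Scan adjacency: K appears as child of M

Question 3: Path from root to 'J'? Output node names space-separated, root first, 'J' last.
Answer: F J

Derivation:
Walk down from root: F -> J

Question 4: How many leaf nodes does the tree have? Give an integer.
Leaves (nodes with no children): D, E, G, H, J, L

Answer: 6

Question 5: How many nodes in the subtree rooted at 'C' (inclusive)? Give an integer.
Answer: 2

Derivation:
Subtree rooted at C contains: C, L
Count = 2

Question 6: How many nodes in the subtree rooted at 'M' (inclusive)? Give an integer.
Answer: 4

Derivation:
Subtree rooted at M contains: D, E, K, M
Count = 4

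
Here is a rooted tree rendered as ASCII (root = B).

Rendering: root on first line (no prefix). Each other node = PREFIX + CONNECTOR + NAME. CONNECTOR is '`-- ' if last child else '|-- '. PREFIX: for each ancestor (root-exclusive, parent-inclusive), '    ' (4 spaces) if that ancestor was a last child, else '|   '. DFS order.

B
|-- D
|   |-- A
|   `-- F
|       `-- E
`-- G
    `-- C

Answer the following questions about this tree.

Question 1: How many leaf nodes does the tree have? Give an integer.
Answer: 3

Derivation:
Leaves (nodes with no children): A, C, E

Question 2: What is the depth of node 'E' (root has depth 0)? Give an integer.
Answer: 3

Derivation:
Path from root to E: B -> D -> F -> E
Depth = number of edges = 3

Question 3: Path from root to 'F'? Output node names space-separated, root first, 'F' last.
Answer: B D F

Derivation:
Walk down from root: B -> D -> F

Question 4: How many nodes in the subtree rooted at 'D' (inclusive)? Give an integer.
Subtree rooted at D contains: A, D, E, F
Count = 4

Answer: 4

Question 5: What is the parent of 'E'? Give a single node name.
Scan adjacency: E appears as child of F

Answer: F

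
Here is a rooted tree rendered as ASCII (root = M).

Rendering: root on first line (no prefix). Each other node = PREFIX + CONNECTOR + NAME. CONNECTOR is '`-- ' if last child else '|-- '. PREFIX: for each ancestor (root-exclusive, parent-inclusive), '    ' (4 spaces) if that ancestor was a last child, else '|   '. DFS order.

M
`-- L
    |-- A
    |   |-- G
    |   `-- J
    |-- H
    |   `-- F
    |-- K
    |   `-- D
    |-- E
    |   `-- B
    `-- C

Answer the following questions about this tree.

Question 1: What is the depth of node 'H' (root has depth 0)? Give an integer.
Path from root to H: M -> L -> H
Depth = number of edges = 2

Answer: 2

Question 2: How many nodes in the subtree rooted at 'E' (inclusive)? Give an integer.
Answer: 2

Derivation:
Subtree rooted at E contains: B, E
Count = 2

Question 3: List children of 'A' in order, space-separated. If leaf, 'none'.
Answer: G J

Derivation:
Node A's children (from adjacency): G, J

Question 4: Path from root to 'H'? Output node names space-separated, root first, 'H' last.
Answer: M L H

Derivation:
Walk down from root: M -> L -> H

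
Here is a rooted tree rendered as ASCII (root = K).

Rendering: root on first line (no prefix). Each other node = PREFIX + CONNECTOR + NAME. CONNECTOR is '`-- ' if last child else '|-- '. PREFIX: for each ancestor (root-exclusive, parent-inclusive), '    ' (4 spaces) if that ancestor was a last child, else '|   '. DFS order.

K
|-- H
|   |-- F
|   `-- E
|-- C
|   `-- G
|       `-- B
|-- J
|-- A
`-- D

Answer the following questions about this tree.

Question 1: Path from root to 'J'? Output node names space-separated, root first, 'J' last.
Walk down from root: K -> J

Answer: K J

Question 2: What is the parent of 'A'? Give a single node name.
Answer: K

Derivation:
Scan adjacency: A appears as child of K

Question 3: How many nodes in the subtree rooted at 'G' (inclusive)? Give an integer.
Answer: 2

Derivation:
Subtree rooted at G contains: B, G
Count = 2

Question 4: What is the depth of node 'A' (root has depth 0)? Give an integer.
Path from root to A: K -> A
Depth = number of edges = 1

Answer: 1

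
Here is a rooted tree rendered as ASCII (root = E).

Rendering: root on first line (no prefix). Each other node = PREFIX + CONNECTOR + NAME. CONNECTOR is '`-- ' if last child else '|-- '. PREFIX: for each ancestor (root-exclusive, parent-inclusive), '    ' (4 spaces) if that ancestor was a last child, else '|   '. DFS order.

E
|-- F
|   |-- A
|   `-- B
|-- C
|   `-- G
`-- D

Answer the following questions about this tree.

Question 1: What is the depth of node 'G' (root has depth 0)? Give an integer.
Path from root to G: E -> C -> G
Depth = number of edges = 2

Answer: 2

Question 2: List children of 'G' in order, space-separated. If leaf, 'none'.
Node G's children (from adjacency): (leaf)

Answer: none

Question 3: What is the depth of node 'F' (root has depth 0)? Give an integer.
Answer: 1

Derivation:
Path from root to F: E -> F
Depth = number of edges = 1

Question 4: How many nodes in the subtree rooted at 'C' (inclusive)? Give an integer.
Answer: 2

Derivation:
Subtree rooted at C contains: C, G
Count = 2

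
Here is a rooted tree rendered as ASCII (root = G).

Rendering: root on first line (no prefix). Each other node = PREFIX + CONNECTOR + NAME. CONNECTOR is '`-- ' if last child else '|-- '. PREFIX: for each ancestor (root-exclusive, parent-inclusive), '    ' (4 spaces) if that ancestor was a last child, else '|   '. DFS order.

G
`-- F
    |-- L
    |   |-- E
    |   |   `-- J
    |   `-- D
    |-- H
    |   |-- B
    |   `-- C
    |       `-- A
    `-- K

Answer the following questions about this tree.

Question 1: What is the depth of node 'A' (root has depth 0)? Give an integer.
Answer: 4

Derivation:
Path from root to A: G -> F -> H -> C -> A
Depth = number of edges = 4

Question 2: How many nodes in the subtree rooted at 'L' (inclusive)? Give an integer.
Subtree rooted at L contains: D, E, J, L
Count = 4

Answer: 4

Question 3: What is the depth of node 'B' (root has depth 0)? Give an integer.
Path from root to B: G -> F -> H -> B
Depth = number of edges = 3

Answer: 3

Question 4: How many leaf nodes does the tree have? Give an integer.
Answer: 5

Derivation:
Leaves (nodes with no children): A, B, D, J, K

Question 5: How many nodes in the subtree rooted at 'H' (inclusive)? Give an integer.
Subtree rooted at H contains: A, B, C, H
Count = 4

Answer: 4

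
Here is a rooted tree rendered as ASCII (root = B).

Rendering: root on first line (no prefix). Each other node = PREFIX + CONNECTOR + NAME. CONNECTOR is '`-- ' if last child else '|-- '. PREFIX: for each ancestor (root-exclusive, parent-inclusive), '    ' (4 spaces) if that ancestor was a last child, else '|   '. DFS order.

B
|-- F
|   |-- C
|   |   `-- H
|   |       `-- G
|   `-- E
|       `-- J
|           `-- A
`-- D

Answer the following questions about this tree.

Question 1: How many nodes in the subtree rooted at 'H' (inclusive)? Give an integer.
Answer: 2

Derivation:
Subtree rooted at H contains: G, H
Count = 2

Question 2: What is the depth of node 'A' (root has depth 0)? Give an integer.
Path from root to A: B -> F -> E -> J -> A
Depth = number of edges = 4

Answer: 4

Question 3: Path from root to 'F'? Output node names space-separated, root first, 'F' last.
Walk down from root: B -> F

Answer: B F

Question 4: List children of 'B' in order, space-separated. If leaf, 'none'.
Node B's children (from adjacency): F, D

Answer: F D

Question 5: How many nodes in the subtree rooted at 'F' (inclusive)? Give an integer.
Answer: 7

Derivation:
Subtree rooted at F contains: A, C, E, F, G, H, J
Count = 7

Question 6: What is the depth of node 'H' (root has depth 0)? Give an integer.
Answer: 3

Derivation:
Path from root to H: B -> F -> C -> H
Depth = number of edges = 3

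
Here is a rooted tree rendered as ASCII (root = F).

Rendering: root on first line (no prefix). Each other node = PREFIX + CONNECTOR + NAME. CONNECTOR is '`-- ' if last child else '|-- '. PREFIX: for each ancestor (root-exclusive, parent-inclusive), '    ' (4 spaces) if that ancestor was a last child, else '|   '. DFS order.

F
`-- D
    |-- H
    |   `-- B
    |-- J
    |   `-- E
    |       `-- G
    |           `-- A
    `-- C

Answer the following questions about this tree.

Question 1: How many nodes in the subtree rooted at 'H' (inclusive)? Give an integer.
Answer: 2

Derivation:
Subtree rooted at H contains: B, H
Count = 2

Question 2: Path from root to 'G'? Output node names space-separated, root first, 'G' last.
Walk down from root: F -> D -> J -> E -> G

Answer: F D J E G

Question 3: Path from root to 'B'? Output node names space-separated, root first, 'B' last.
Answer: F D H B

Derivation:
Walk down from root: F -> D -> H -> B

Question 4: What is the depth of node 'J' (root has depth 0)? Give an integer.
Path from root to J: F -> D -> J
Depth = number of edges = 2

Answer: 2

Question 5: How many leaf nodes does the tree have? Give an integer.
Answer: 3

Derivation:
Leaves (nodes with no children): A, B, C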